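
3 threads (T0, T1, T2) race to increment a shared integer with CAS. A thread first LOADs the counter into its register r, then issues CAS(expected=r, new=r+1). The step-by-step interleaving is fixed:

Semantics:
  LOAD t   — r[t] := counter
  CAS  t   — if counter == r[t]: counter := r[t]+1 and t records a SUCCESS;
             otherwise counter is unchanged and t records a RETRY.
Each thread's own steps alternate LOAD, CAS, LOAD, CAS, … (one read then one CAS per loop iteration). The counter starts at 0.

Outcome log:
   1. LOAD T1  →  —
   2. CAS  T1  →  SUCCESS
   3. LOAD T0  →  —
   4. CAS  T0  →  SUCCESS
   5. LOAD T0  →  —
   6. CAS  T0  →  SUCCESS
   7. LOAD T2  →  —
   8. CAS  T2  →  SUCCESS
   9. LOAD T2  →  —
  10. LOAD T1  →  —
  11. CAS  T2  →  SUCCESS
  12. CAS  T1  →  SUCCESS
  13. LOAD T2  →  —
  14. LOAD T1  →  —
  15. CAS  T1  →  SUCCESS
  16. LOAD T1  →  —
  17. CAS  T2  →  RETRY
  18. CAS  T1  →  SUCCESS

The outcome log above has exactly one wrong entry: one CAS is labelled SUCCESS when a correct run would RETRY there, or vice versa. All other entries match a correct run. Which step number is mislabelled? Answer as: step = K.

Re-executing:
   1) LOAD T1:  M=0  r_T1=0
   2) CAS  T1:  M=1  r_T1=0 ✓
   3) LOAD T0:  M=1  r_T0=1
   4) CAS  T0:  M=2  r_T0=1 ✓
   5) LOAD T0:  M=2  r_T0=2
   6) CAS  T0:  M=3  r_T0=2 ✓
   7) LOAD T2:  M=3  r_T2=3
   8) CAS  T2:  M=4  r_T2=3 ✓
   9) LOAD T2:  M=4  r_T2=4
  10) LOAD T1:  M=4  r_T1=4
  11) CAS  T2:  M=5  r_T2=4 ✓
  12) CAS  T1:  M=5  r_T1=4 ✗
  13) LOAD T2:  M=5  r_T2=5
  14) LOAD T1:  M=5  r_T1=5
  15) CAS  T1:  M=6  r_T1=5 ✓
  16) LOAD T1:  M=6  r_T1=6
  17) CAS  T2:  M=6  r_T2=5 ✗
  18) CAS  T1:  M=7  r_T1=6 ✓
Log disagrees first at step 12.

step = 12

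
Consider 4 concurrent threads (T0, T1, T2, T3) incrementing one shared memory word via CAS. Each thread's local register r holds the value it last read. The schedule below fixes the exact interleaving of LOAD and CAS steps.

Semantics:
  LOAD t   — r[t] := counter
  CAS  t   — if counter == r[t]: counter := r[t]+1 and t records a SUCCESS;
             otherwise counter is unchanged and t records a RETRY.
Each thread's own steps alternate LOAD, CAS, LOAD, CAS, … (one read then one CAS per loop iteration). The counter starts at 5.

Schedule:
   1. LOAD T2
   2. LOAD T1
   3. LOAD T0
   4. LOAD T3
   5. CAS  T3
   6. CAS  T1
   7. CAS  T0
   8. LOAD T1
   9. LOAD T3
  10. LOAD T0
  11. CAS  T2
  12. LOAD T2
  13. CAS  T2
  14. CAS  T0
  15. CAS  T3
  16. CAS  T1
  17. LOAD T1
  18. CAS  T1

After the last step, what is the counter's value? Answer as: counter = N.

[1] T2.load  rd  (counter 5, T2.r 5)
[2] T1.load  rd  (counter 5, T1.r 5)
[3] T0.load  rd  (counter 5, T0.r 5)
[4] T3.load  rd  (counter 5, T3.r 5)
[5] T3.cas  hit  (counter 6, T3.r 5)
[6] T1.cas  miss  (counter 6, T1.r 5)
[7] T0.cas  miss  (counter 6, T0.r 5)
[8] T1.load  rd  (counter 6, T1.r 6)
[9] T3.load  rd  (counter 6, T3.r 6)
[10] T0.load  rd  (counter 6, T0.r 6)
[11] T2.cas  miss  (counter 6, T2.r 5)
[12] T2.load  rd  (counter 6, T2.r 6)
[13] T2.cas  hit  (counter 7, T2.r 6)
[14] T0.cas  miss  (counter 7, T0.r 6)
[15] T3.cas  miss  (counter 7, T3.r 6)
[16] T1.cas  miss  (counter 7, T1.r 6)
[17] T1.load  rd  (counter 7, T1.r 7)
[18] T1.cas  hit  (counter 8, T1.r 7)

counter = 8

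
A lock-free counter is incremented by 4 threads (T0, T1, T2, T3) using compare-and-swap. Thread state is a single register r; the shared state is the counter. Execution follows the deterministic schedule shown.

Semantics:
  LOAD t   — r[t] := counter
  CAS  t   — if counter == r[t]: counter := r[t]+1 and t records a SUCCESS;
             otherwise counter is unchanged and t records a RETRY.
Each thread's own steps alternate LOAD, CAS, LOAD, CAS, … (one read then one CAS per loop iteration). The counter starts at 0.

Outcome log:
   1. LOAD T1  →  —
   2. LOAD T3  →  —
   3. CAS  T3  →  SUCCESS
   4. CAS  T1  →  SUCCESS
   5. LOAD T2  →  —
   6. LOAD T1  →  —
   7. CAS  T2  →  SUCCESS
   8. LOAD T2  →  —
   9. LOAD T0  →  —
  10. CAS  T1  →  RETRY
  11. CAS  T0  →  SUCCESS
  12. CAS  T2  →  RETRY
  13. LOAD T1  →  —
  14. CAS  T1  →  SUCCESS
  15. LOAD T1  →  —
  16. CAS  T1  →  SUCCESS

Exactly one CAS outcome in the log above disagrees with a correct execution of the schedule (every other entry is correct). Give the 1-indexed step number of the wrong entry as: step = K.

Re-executing:
1. LOAD T1 → mem=0 r[T1]=0 [LOAD]
2. LOAD T3 → mem=0 r[T3]=0 [LOAD]
3. CAS T3 → mem=1 r[T3]=0 [OK]
4. CAS T1 → mem=1 r[T1]=0 [RETRY]
5. LOAD T2 → mem=1 r[T2]=1 [LOAD]
6. LOAD T1 → mem=1 r[T1]=1 [LOAD]
7. CAS T2 → mem=2 r[T2]=1 [OK]
8. LOAD T2 → mem=2 r[T2]=2 [LOAD]
9. LOAD T0 → mem=2 r[T0]=2 [LOAD]
10. CAS T1 → mem=2 r[T1]=1 [RETRY]
11. CAS T0 → mem=3 r[T0]=2 [OK]
12. CAS T2 → mem=3 r[T2]=2 [RETRY]
13. LOAD T1 → mem=3 r[T1]=3 [LOAD]
14. CAS T1 → mem=4 r[T1]=3 [OK]
15. LOAD T1 → mem=4 r[T1]=4 [LOAD]
16. CAS T1 → mem=5 r[T1]=4 [OK]
Mismatch at 4.

step = 4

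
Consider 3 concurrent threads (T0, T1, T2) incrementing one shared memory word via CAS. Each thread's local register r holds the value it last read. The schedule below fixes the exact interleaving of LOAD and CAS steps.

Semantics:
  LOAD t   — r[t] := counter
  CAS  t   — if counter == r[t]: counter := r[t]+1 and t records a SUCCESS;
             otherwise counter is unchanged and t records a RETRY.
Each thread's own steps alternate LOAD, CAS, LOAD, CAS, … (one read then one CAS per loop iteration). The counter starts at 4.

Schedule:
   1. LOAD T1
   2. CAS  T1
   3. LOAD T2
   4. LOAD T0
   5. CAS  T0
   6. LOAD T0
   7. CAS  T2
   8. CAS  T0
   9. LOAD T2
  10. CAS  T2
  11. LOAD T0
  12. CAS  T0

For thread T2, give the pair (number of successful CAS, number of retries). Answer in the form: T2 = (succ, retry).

T2 = (1, 1)

   1) LOAD T1:  M=4  r_T1=4
   2) CAS  T1:  M=5  r_T1=4 ✓
   3) LOAD T2:  M=5  r_T2=5
   4) LOAD T0:  M=5  r_T0=5
   5) CAS  T0:  M=6  r_T0=5 ✓
   6) LOAD T0:  M=6  r_T0=6
   7) CAS  T2:  M=6  r_T2=5 ✗
   8) CAS  T0:  M=7  r_T0=6 ✓
   9) LOAD T2:  M=7  r_T2=7
  10) CAS  T2:  M=8  r_T2=7 ✓
  11) LOAD T0:  M=8  r_T0=8
  12) CAS  T0:  M=9  r_T0=8 ✓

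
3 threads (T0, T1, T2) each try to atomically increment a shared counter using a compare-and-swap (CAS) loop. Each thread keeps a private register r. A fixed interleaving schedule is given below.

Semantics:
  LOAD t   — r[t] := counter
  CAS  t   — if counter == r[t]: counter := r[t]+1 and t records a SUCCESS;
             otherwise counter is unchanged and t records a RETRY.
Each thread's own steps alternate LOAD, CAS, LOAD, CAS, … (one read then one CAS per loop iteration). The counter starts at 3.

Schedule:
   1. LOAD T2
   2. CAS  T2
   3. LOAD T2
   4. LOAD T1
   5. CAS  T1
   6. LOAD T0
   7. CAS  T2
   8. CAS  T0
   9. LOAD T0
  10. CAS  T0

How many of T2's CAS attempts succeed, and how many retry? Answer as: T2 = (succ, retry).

[1] T2.load  rd  (counter 3, T2.r 3)
[2] T2.cas  hit  (counter 4, T2.r 3)
[3] T2.load  rd  (counter 4, T2.r 4)
[4] T1.load  rd  (counter 4, T1.r 4)
[5] T1.cas  hit  (counter 5, T1.r 4)
[6] T0.load  rd  (counter 5, T0.r 5)
[7] T2.cas  miss  (counter 5, T2.r 4)
[8] T0.cas  hit  (counter 6, T0.r 5)
[9] T0.load  rd  (counter 6, T0.r 6)
[10] T0.cas  hit  (counter 7, T0.r 6)

T2 = (1, 1)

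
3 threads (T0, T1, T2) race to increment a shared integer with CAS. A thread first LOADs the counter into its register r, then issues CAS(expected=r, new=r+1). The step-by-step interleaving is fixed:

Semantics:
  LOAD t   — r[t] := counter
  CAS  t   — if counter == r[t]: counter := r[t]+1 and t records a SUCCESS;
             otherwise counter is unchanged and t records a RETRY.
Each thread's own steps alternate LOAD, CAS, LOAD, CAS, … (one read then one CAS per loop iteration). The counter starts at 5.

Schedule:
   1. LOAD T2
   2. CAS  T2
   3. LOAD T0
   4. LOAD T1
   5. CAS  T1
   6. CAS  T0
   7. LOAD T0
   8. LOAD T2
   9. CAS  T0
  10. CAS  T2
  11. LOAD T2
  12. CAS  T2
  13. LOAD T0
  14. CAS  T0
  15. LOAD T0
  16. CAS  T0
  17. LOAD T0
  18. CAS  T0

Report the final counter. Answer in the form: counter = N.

counter = 12

T2 LOAD — after: cnt=5, r=5 — load
T2 CAS — after: cnt=6, r=5 — ok
T0 LOAD — after: cnt=6, r=6 — load
T1 LOAD — after: cnt=6, r=6 — load
T1 CAS — after: cnt=7, r=6 — ok
T0 CAS — after: cnt=7, r=6 — retry
T0 LOAD — after: cnt=7, r=7 — load
T2 LOAD — after: cnt=7, r=7 — load
T0 CAS — after: cnt=8, r=7 — ok
T2 CAS — after: cnt=8, r=7 — retry
T2 LOAD — after: cnt=8, r=8 — load
T2 CAS — after: cnt=9, r=8 — ok
T0 LOAD — after: cnt=9, r=9 — load
T0 CAS — after: cnt=10, r=9 — ok
T0 LOAD — after: cnt=10, r=10 — load
T0 CAS — after: cnt=11, r=10 — ok
T0 LOAD — after: cnt=11, r=11 — load
T0 CAS — after: cnt=12, r=11 — ok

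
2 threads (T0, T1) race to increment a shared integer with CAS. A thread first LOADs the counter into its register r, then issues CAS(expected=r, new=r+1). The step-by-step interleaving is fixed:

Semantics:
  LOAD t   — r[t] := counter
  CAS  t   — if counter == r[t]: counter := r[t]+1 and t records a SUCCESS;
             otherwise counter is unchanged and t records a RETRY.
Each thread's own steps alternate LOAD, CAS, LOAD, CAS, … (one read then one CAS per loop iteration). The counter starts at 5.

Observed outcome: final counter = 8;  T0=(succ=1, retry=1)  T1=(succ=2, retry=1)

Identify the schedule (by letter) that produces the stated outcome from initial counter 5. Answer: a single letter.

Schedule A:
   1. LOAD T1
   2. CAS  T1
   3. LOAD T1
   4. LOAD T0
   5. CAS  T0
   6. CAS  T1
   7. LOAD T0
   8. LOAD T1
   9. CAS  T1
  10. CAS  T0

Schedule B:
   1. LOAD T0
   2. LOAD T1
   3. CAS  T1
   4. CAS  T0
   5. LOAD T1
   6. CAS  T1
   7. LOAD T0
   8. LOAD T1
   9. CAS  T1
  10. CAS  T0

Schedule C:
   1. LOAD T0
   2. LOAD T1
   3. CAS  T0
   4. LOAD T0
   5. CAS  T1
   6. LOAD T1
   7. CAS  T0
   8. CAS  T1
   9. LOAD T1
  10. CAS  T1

A

Run A:
T1 LOAD — after: cnt=5, r=5 — load
T1 CAS — after: cnt=6, r=5 — ok
T1 LOAD — after: cnt=6, r=6 — load
T0 LOAD — after: cnt=6, r=6 — load
T0 CAS — after: cnt=7, r=6 — ok
T1 CAS — after: cnt=7, r=6 — retry
T0 LOAD — after: cnt=7, r=7 — load
T1 LOAD — after: cnt=7, r=7 — load
T1 CAS — after: cnt=8, r=7 — ok
T0 CAS — after: cnt=8, r=7 — retry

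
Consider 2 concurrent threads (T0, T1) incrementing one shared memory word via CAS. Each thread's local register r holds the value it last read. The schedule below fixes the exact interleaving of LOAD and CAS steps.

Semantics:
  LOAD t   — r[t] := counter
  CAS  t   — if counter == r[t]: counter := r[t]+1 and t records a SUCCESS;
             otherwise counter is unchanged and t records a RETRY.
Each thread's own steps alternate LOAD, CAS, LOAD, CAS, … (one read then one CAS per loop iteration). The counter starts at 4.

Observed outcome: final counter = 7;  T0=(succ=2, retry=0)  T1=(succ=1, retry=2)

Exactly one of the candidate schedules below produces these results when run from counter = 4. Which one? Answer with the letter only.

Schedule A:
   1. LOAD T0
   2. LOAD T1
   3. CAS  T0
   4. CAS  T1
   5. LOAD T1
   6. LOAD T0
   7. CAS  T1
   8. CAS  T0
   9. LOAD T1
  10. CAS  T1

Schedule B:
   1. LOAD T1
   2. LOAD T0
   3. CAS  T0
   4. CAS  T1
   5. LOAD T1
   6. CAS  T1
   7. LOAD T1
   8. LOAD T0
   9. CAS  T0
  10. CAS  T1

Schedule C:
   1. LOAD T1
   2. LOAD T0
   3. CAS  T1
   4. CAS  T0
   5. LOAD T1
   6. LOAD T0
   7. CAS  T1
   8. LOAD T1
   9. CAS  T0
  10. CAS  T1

Simulating candidate B:
T1 LOAD — after: cnt=4, r=4 — load
T0 LOAD — after: cnt=4, r=4 — load
T0 CAS — after: cnt=5, r=4 — ok
T1 CAS — after: cnt=5, r=4 — retry
T1 LOAD — after: cnt=5, r=5 — load
T1 CAS — after: cnt=6, r=5 — ok
T1 LOAD — after: cnt=6, r=6 — load
T0 LOAD — after: cnt=6, r=6 — load
T0 CAS — after: cnt=7, r=6 — ok
T1 CAS — after: cnt=7, r=6 — retry

B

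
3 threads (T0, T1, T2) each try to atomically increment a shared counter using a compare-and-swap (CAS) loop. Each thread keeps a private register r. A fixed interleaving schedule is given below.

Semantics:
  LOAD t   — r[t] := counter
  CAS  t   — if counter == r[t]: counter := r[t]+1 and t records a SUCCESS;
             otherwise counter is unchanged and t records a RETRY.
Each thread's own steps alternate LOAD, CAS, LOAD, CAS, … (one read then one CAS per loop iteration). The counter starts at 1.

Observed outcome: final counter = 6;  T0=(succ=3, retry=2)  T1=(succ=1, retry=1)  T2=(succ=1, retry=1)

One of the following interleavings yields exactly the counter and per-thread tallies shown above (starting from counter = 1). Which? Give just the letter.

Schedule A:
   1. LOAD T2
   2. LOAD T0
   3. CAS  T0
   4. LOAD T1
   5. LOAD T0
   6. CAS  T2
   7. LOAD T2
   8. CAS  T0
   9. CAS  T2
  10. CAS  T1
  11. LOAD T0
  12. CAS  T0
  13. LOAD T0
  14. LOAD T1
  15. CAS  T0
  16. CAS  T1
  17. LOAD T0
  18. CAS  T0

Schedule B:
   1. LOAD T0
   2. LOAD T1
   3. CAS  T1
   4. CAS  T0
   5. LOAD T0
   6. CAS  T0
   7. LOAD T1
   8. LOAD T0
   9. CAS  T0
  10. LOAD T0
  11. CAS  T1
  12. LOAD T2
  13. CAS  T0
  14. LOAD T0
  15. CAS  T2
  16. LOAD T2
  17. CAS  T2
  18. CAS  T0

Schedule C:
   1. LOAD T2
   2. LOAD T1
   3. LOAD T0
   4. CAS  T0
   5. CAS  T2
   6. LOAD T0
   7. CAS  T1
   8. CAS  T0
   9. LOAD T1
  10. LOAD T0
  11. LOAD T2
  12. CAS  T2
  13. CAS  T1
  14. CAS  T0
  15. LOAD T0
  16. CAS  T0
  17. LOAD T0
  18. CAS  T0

Simulating candidate B:
#1 T0 reads 1
#2 T1 reads 1
#3 T1 CAS(1→2) writes; counter now 2
#4 T0 CAS(1→2) fails; counter now 2
#5 T0 reads 2
#6 T0 CAS(2→3) writes; counter now 3
#7 T1 reads 3
#8 T0 reads 3
#9 T0 CAS(3→4) writes; counter now 4
#10 T0 reads 4
#11 T1 CAS(3→4) fails; counter now 4
#12 T2 reads 4
#13 T0 CAS(4→5) writes; counter now 5
#14 T0 reads 5
#15 T2 CAS(4→5) fails; counter now 5
#16 T2 reads 5
#17 T2 CAS(5→6) writes; counter now 6
#18 T0 CAS(5→6) fails; counter now 6

B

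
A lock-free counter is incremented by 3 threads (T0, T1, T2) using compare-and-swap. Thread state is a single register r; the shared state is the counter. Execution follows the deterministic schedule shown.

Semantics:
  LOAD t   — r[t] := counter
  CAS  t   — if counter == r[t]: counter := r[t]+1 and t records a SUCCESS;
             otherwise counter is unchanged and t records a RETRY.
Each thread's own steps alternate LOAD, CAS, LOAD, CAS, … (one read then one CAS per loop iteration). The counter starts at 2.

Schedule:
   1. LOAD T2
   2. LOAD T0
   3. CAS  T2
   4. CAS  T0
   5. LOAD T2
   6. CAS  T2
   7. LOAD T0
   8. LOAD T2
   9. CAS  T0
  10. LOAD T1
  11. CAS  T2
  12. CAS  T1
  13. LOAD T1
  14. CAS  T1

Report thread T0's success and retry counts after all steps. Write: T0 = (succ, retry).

#1 T2 reads 2
#2 T0 reads 2
#3 T2 CAS(2→3) writes; counter now 3
#4 T0 CAS(2→3) fails; counter now 3
#5 T2 reads 3
#6 T2 CAS(3→4) writes; counter now 4
#7 T0 reads 4
#8 T2 reads 4
#9 T0 CAS(4→5) writes; counter now 5
#10 T1 reads 5
#11 T2 CAS(4→5) fails; counter now 5
#12 T1 CAS(5→6) writes; counter now 6
#13 T1 reads 6
#14 T1 CAS(6→7) writes; counter now 7

T0 = (1, 1)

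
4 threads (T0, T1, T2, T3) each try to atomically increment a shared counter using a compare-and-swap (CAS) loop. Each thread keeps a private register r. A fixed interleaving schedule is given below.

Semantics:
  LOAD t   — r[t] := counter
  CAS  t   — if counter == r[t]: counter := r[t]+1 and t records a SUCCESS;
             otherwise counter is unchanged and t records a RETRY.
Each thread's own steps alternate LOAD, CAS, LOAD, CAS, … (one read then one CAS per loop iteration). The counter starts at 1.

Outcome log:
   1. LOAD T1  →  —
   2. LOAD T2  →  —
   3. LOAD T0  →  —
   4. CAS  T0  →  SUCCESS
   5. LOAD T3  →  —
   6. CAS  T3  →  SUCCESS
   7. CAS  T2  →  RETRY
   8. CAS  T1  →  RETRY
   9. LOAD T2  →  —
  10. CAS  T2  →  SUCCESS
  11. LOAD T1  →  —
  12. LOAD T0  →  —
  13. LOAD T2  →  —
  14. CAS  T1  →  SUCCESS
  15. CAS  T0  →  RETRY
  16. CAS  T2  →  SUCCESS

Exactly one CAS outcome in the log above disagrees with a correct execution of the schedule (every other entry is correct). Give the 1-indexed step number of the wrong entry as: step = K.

Re-executing:
1. LOAD T1 → mem=1 r[T1]=1 [LOAD]
2. LOAD T2 → mem=1 r[T2]=1 [LOAD]
3. LOAD T0 → mem=1 r[T0]=1 [LOAD]
4. CAS T0 → mem=2 r[T0]=1 [OK]
5. LOAD T3 → mem=2 r[T3]=2 [LOAD]
6. CAS T3 → mem=3 r[T3]=2 [OK]
7. CAS T2 → mem=3 r[T2]=1 [RETRY]
8. CAS T1 → mem=3 r[T1]=1 [RETRY]
9. LOAD T2 → mem=3 r[T2]=3 [LOAD]
10. CAS T2 → mem=4 r[T2]=3 [OK]
11. LOAD T1 → mem=4 r[T1]=4 [LOAD]
12. LOAD T0 → mem=4 r[T0]=4 [LOAD]
13. LOAD T2 → mem=4 r[T2]=4 [LOAD]
14. CAS T1 → mem=5 r[T1]=4 [OK]
15. CAS T0 → mem=5 r[T0]=4 [RETRY]
16. CAS T2 → mem=5 r[T2]=4 [RETRY]
Flip is step 16.

step = 16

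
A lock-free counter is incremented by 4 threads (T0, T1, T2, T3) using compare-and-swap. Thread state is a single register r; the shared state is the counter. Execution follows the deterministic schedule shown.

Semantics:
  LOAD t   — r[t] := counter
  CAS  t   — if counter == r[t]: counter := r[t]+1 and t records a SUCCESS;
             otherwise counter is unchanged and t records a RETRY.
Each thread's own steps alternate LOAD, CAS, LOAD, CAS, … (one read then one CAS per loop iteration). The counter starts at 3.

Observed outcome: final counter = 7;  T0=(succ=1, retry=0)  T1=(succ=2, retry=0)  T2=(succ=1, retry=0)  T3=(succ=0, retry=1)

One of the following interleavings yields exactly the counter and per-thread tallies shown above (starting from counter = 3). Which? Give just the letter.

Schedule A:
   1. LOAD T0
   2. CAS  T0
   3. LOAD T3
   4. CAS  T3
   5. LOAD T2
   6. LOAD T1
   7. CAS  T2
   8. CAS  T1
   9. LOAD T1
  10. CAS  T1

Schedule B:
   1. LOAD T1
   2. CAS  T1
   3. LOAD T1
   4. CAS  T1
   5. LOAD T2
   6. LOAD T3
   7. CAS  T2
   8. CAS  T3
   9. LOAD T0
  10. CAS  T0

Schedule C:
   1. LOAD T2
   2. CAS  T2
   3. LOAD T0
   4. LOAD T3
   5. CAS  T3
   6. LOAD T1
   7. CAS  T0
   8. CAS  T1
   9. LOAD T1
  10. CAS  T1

Run B:
1. LOAD T1 → mem=3 r[T1]=3 [LOAD]
2. CAS T1 → mem=4 r[T1]=3 [OK]
3. LOAD T1 → mem=4 r[T1]=4 [LOAD]
4. CAS T1 → mem=5 r[T1]=4 [OK]
5. LOAD T2 → mem=5 r[T2]=5 [LOAD]
6. LOAD T3 → mem=5 r[T3]=5 [LOAD]
7. CAS T2 → mem=6 r[T2]=5 [OK]
8. CAS T3 → mem=6 r[T3]=5 [RETRY]
9. LOAD T0 → mem=6 r[T0]=6 [LOAD]
10. CAS T0 → mem=7 r[T0]=6 [OK]

B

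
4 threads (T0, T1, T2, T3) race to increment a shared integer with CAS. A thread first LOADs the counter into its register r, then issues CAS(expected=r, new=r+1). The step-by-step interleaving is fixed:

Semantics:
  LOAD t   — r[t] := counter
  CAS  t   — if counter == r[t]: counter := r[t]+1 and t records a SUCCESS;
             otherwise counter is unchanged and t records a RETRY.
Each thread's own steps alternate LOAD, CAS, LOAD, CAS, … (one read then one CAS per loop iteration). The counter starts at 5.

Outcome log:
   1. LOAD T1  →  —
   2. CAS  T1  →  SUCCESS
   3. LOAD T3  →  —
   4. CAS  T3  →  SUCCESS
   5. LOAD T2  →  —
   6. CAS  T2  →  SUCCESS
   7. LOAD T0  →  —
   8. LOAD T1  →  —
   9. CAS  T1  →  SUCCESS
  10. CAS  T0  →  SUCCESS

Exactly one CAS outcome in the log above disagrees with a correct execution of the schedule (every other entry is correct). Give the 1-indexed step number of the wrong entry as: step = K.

step = 10

Re-executing:
T1 LOAD — after: cnt=5, r=5 — load
T1 CAS — after: cnt=6, r=5 — ok
T3 LOAD — after: cnt=6, r=6 — load
T3 CAS — after: cnt=7, r=6 — ok
T2 LOAD — after: cnt=7, r=7 — load
T2 CAS — after: cnt=8, r=7 — ok
T0 LOAD — after: cnt=8, r=8 — load
T1 LOAD — after: cnt=8, r=8 — load
T1 CAS — after: cnt=9, r=8 — ok
T0 CAS — after: cnt=9, r=8 — retry
Log disagrees first at step 10.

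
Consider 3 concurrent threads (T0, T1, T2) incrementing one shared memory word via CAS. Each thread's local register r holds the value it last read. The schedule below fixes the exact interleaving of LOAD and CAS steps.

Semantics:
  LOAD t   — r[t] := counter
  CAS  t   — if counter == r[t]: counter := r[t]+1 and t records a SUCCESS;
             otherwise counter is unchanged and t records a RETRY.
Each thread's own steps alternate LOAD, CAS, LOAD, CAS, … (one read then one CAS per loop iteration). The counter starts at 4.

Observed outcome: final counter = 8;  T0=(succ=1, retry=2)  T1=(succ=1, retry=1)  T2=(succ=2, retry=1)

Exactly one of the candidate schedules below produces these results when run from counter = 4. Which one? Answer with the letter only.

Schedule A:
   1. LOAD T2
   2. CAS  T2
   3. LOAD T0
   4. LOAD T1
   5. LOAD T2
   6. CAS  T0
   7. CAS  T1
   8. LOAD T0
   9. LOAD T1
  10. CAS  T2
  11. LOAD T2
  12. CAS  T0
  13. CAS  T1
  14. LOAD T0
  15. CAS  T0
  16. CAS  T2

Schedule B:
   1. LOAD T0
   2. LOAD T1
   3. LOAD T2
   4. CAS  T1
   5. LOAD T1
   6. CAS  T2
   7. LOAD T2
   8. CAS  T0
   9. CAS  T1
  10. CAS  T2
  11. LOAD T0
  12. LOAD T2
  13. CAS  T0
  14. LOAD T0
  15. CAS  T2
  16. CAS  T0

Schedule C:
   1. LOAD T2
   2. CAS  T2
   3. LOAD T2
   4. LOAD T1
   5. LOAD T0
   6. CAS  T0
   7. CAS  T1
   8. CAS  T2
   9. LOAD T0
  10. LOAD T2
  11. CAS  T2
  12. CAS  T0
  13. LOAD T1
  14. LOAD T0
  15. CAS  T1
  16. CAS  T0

Run C:
#1 T2 reads 4
#2 T2 CAS(4→5) writes; counter now 5
#3 T2 reads 5
#4 T1 reads 5
#5 T0 reads 5
#6 T0 CAS(5→6) writes; counter now 6
#7 T1 CAS(5→6) fails; counter now 6
#8 T2 CAS(5→6) fails; counter now 6
#9 T0 reads 6
#10 T2 reads 6
#11 T2 CAS(6→7) writes; counter now 7
#12 T0 CAS(6→7) fails; counter now 7
#13 T1 reads 7
#14 T0 reads 7
#15 T1 CAS(7→8) writes; counter now 8
#16 T0 CAS(7→8) fails; counter now 8

C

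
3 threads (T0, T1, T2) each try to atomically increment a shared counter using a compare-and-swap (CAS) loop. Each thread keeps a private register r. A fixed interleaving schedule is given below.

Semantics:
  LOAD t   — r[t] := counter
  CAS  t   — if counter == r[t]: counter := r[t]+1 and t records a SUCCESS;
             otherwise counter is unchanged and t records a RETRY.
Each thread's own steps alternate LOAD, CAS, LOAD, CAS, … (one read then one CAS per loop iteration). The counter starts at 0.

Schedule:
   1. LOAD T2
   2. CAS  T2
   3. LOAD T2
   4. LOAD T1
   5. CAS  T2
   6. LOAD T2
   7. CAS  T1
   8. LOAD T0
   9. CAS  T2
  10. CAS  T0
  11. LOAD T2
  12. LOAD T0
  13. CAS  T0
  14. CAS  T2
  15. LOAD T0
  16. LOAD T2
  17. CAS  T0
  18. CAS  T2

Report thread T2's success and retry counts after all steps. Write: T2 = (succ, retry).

T2 LOAD — after: cnt=0, r=0 — load
T2 CAS — after: cnt=1, r=0 — ok
T2 LOAD — after: cnt=1, r=1 — load
T1 LOAD — after: cnt=1, r=1 — load
T2 CAS — after: cnt=2, r=1 — ok
T2 LOAD — after: cnt=2, r=2 — load
T1 CAS — after: cnt=2, r=1 — retry
T0 LOAD — after: cnt=2, r=2 — load
T2 CAS — after: cnt=3, r=2 — ok
T0 CAS — after: cnt=3, r=2 — retry
T2 LOAD — after: cnt=3, r=3 — load
T0 LOAD — after: cnt=3, r=3 — load
T0 CAS — after: cnt=4, r=3 — ok
T2 CAS — after: cnt=4, r=3 — retry
T0 LOAD — after: cnt=4, r=4 — load
T2 LOAD — after: cnt=4, r=4 — load
T0 CAS — after: cnt=5, r=4 — ok
T2 CAS — after: cnt=5, r=4 — retry

T2 = (3, 2)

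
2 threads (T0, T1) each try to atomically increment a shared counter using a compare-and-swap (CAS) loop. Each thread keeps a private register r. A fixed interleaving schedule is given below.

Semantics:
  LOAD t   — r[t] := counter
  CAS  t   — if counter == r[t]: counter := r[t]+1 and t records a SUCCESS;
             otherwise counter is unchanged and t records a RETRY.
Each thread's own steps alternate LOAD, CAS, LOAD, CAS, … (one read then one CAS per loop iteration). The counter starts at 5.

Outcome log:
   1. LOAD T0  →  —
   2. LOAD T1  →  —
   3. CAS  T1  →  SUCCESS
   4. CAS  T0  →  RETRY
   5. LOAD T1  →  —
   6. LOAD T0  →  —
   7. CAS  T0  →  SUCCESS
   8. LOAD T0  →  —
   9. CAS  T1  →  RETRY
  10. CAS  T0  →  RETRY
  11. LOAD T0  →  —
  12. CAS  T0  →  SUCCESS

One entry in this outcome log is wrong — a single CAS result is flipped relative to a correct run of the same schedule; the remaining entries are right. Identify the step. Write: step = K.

step = 10

Correct run:
#1 T0 reads 5
#2 T1 reads 5
#3 T1 CAS(5→6) writes; counter now 6
#4 T0 CAS(5→6) fails; counter now 6
#5 T1 reads 6
#6 T0 reads 6
#7 T0 CAS(6→7) writes; counter now 7
#8 T0 reads 7
#9 T1 CAS(6→7) fails; counter now 7
#10 T0 CAS(7→8) writes; counter now 8
#11 T0 reads 8
#12 T0 CAS(8→9) writes; counter now 9
Log disagrees first at step 10.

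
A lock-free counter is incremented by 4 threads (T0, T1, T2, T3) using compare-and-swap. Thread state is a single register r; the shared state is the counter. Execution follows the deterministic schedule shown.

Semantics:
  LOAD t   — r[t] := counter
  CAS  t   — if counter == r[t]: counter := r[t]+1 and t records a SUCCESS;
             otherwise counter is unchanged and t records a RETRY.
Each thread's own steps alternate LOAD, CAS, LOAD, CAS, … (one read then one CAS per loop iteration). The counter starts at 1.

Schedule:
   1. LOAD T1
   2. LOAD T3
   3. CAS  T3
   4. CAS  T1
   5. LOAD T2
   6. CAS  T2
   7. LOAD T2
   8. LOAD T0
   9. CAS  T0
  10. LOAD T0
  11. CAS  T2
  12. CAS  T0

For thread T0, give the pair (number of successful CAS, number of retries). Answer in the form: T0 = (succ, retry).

step 1: T1 LOAD ⇒ load; ctr=1 reg=1
step 2: T3 LOAD ⇒ load; ctr=1 reg=1
step 3: T3 CAS ⇒ ok; ctr=2 reg=1
step 4: T1 CAS ⇒ retry; ctr=2 reg=1
step 5: T2 LOAD ⇒ load; ctr=2 reg=2
step 6: T2 CAS ⇒ ok; ctr=3 reg=2
step 7: T2 LOAD ⇒ load; ctr=3 reg=3
step 8: T0 LOAD ⇒ load; ctr=3 reg=3
step 9: T0 CAS ⇒ ok; ctr=4 reg=3
step 10: T0 LOAD ⇒ load; ctr=4 reg=4
step 11: T2 CAS ⇒ retry; ctr=4 reg=3
step 12: T0 CAS ⇒ ok; ctr=5 reg=4

T0 = (2, 0)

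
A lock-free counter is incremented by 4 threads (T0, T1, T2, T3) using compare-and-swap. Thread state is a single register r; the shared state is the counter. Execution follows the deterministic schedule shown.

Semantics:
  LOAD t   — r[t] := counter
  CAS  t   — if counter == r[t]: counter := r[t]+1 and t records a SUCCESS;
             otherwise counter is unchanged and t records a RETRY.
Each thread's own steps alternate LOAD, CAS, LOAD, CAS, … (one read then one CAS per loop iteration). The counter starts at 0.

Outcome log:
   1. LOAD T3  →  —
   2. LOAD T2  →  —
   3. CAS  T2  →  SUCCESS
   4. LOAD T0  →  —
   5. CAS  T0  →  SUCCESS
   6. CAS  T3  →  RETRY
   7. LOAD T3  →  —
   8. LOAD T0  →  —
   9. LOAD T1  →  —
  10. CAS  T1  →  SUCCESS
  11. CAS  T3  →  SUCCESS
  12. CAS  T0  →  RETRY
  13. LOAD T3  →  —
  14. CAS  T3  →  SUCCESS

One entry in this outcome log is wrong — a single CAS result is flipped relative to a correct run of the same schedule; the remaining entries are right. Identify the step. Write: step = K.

Reference trace:
[1] T3.load  rd  (counter 0, T3.r 0)
[2] T2.load  rd  (counter 0, T2.r 0)
[3] T2.cas  hit  (counter 1, T2.r 0)
[4] T0.load  rd  (counter 1, T0.r 1)
[5] T0.cas  hit  (counter 2, T0.r 1)
[6] T3.cas  miss  (counter 2, T3.r 0)
[7] T3.load  rd  (counter 2, T3.r 2)
[8] T0.load  rd  (counter 2, T0.r 2)
[9] T1.load  rd  (counter 2, T1.r 2)
[10] T1.cas  hit  (counter 3, T1.r 2)
[11] T3.cas  miss  (counter 3, T3.r 2)
[12] T0.cas  miss  (counter 3, T0.r 2)
[13] T3.load  rd  (counter 3, T3.r 3)
[14] T3.cas  hit  (counter 4, T3.r 3)
Mismatch at 11.

step = 11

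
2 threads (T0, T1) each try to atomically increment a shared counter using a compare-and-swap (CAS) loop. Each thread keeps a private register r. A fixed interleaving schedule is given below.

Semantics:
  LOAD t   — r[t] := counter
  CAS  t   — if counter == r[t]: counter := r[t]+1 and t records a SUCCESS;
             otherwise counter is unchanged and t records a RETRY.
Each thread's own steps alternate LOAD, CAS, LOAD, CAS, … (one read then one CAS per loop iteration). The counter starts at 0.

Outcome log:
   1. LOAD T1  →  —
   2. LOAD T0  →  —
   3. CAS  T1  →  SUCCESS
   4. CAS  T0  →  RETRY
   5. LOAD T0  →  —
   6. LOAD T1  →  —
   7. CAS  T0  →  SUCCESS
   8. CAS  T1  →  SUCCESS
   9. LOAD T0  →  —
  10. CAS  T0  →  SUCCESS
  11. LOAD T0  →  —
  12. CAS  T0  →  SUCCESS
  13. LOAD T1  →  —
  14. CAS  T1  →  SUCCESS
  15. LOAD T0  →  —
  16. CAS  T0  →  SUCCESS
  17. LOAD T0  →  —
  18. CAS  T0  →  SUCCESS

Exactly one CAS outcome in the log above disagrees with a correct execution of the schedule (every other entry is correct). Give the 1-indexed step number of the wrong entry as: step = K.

Reference trace:
step 1: T1 LOAD ⇒ load; ctr=0 reg=0
step 2: T0 LOAD ⇒ load; ctr=0 reg=0
step 3: T1 CAS ⇒ ok; ctr=1 reg=0
step 4: T0 CAS ⇒ retry; ctr=1 reg=0
step 5: T0 LOAD ⇒ load; ctr=1 reg=1
step 6: T1 LOAD ⇒ load; ctr=1 reg=1
step 7: T0 CAS ⇒ ok; ctr=2 reg=1
step 8: T1 CAS ⇒ retry; ctr=2 reg=1
step 9: T0 LOAD ⇒ load; ctr=2 reg=2
step 10: T0 CAS ⇒ ok; ctr=3 reg=2
step 11: T0 LOAD ⇒ load; ctr=3 reg=3
step 12: T0 CAS ⇒ ok; ctr=4 reg=3
step 13: T1 LOAD ⇒ load; ctr=4 reg=4
step 14: T1 CAS ⇒ ok; ctr=5 reg=4
step 15: T0 LOAD ⇒ load; ctr=5 reg=5
step 16: T0 CAS ⇒ ok; ctr=6 reg=5
step 17: T0 LOAD ⇒ load; ctr=6 reg=6
step 18: T0 CAS ⇒ ok; ctr=7 reg=6
Flip is step 8.

step = 8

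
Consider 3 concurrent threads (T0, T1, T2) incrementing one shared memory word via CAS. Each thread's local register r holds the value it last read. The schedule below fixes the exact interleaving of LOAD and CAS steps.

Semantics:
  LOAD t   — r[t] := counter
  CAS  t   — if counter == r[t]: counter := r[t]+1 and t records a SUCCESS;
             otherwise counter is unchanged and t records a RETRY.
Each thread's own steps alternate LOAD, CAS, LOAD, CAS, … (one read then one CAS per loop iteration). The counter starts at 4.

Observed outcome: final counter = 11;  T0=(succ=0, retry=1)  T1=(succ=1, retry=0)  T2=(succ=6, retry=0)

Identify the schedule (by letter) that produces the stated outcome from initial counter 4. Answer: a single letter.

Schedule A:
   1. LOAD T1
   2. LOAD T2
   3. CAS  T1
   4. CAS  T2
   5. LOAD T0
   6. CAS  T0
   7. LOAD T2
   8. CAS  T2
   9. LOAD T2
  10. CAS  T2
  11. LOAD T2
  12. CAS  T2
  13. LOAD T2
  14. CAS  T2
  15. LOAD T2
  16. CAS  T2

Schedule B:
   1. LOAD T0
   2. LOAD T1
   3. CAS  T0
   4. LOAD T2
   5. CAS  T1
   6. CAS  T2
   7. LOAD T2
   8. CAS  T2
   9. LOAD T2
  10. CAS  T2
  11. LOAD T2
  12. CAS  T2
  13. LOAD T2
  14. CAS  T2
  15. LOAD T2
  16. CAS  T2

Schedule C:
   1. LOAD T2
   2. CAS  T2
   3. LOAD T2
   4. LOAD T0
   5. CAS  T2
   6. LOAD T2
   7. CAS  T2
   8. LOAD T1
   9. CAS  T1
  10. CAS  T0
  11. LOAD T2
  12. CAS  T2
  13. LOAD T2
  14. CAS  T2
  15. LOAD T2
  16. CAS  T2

Simulating candidate C:
step 1: T2 LOAD ⇒ load; ctr=4 reg=4
step 2: T2 CAS ⇒ ok; ctr=5 reg=4
step 3: T2 LOAD ⇒ load; ctr=5 reg=5
step 4: T0 LOAD ⇒ load; ctr=5 reg=5
step 5: T2 CAS ⇒ ok; ctr=6 reg=5
step 6: T2 LOAD ⇒ load; ctr=6 reg=6
step 7: T2 CAS ⇒ ok; ctr=7 reg=6
step 8: T1 LOAD ⇒ load; ctr=7 reg=7
step 9: T1 CAS ⇒ ok; ctr=8 reg=7
step 10: T0 CAS ⇒ retry; ctr=8 reg=5
step 11: T2 LOAD ⇒ load; ctr=8 reg=8
step 12: T2 CAS ⇒ ok; ctr=9 reg=8
step 13: T2 LOAD ⇒ load; ctr=9 reg=9
step 14: T2 CAS ⇒ ok; ctr=10 reg=9
step 15: T2 LOAD ⇒ load; ctr=10 reg=10
step 16: T2 CAS ⇒ ok; ctr=11 reg=10

C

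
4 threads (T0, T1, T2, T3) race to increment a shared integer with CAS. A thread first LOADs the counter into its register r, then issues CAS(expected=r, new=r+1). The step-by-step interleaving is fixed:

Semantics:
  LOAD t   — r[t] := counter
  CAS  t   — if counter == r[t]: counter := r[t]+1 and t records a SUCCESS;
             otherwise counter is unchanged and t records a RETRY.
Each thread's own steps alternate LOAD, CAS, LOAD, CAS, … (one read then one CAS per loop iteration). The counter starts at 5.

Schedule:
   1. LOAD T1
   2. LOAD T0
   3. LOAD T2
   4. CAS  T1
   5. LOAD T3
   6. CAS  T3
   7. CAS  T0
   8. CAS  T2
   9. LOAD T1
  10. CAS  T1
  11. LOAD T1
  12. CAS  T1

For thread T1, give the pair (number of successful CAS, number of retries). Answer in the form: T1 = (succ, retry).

T1 = (3, 0)

[1] T1.load  rd  (counter 5, T1.r 5)
[2] T0.load  rd  (counter 5, T0.r 5)
[3] T2.load  rd  (counter 5, T2.r 5)
[4] T1.cas  hit  (counter 6, T1.r 5)
[5] T3.load  rd  (counter 6, T3.r 6)
[6] T3.cas  hit  (counter 7, T3.r 6)
[7] T0.cas  miss  (counter 7, T0.r 5)
[8] T2.cas  miss  (counter 7, T2.r 5)
[9] T1.load  rd  (counter 7, T1.r 7)
[10] T1.cas  hit  (counter 8, T1.r 7)
[11] T1.load  rd  (counter 8, T1.r 8)
[12] T1.cas  hit  (counter 9, T1.r 8)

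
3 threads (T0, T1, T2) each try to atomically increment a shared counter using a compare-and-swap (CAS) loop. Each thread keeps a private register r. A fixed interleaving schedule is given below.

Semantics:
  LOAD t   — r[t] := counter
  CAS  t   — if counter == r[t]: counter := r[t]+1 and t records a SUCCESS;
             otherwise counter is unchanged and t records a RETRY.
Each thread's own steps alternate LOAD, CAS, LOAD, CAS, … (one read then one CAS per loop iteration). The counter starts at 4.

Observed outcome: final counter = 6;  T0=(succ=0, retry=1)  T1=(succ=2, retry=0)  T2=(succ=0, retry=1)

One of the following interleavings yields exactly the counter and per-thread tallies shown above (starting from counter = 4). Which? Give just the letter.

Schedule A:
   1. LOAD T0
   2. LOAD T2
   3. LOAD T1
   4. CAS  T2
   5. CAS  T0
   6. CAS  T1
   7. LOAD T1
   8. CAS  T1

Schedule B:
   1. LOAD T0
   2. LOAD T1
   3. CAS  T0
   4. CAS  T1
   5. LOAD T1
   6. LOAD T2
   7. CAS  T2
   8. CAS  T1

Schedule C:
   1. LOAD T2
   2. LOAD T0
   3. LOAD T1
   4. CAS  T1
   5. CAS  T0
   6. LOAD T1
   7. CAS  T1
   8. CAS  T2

Tracing schedule C:
step 1: T2 LOAD ⇒ load; ctr=4 reg=4
step 2: T0 LOAD ⇒ load; ctr=4 reg=4
step 3: T1 LOAD ⇒ load; ctr=4 reg=4
step 4: T1 CAS ⇒ ok; ctr=5 reg=4
step 5: T0 CAS ⇒ retry; ctr=5 reg=4
step 6: T1 LOAD ⇒ load; ctr=5 reg=5
step 7: T1 CAS ⇒ ok; ctr=6 reg=5
step 8: T2 CAS ⇒ retry; ctr=6 reg=4

C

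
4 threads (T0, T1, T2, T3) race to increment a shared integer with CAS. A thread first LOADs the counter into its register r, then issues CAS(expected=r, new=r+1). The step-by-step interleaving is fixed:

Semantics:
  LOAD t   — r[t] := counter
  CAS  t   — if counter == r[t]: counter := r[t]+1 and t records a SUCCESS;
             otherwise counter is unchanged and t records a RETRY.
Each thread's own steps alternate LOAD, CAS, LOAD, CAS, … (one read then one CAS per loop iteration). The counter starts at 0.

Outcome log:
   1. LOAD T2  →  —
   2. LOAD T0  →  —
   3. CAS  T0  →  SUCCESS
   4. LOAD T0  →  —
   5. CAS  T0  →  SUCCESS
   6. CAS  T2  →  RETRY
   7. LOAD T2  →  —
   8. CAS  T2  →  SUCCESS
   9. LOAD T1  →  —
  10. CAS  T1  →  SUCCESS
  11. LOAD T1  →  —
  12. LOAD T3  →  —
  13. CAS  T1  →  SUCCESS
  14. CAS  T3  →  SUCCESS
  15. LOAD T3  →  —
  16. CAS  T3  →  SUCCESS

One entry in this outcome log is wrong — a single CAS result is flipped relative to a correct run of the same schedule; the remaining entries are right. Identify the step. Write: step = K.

step = 14

Correct run:
T2 LOAD — after: cnt=0, r=0 — load
T0 LOAD — after: cnt=0, r=0 — load
T0 CAS — after: cnt=1, r=0 — ok
T0 LOAD — after: cnt=1, r=1 — load
T0 CAS — after: cnt=2, r=1 — ok
T2 CAS — after: cnt=2, r=0 — retry
T2 LOAD — after: cnt=2, r=2 — load
T2 CAS — after: cnt=3, r=2 — ok
T1 LOAD — after: cnt=3, r=3 — load
T1 CAS — after: cnt=4, r=3 — ok
T1 LOAD — after: cnt=4, r=4 — load
T3 LOAD — after: cnt=4, r=4 — load
T1 CAS — after: cnt=5, r=4 — ok
T3 CAS — after: cnt=5, r=4 — retry
T3 LOAD — after: cnt=5, r=5 — load
T3 CAS — after: cnt=6, r=5 — ok
Log disagrees first at step 14.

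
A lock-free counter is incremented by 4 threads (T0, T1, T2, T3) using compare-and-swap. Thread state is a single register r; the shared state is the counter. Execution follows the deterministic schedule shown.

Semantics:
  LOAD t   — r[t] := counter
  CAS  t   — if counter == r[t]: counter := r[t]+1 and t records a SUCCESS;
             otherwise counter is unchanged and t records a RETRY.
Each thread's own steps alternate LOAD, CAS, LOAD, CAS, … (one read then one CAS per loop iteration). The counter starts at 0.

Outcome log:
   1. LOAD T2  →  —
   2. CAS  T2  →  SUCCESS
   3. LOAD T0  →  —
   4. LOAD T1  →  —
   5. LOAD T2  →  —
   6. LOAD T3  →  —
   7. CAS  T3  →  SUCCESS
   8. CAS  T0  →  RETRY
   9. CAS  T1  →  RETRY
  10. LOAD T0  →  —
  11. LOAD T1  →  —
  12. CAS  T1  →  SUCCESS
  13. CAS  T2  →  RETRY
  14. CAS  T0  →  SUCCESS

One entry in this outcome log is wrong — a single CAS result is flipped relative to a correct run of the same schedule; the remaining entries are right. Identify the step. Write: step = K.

Correct run:
T2 LOAD — after: cnt=0, r=0 — load
T2 CAS — after: cnt=1, r=0 — ok
T0 LOAD — after: cnt=1, r=1 — load
T1 LOAD — after: cnt=1, r=1 — load
T2 LOAD — after: cnt=1, r=1 — load
T3 LOAD — after: cnt=1, r=1 — load
T3 CAS — after: cnt=2, r=1 — ok
T0 CAS — after: cnt=2, r=1 — retry
T1 CAS — after: cnt=2, r=1 — retry
T0 LOAD — after: cnt=2, r=2 — load
T1 LOAD — after: cnt=2, r=2 — load
T1 CAS — after: cnt=3, r=2 — ok
T2 CAS — after: cnt=3, r=1 — retry
T0 CAS — after: cnt=3, r=2 — retry
Flip is step 14.

step = 14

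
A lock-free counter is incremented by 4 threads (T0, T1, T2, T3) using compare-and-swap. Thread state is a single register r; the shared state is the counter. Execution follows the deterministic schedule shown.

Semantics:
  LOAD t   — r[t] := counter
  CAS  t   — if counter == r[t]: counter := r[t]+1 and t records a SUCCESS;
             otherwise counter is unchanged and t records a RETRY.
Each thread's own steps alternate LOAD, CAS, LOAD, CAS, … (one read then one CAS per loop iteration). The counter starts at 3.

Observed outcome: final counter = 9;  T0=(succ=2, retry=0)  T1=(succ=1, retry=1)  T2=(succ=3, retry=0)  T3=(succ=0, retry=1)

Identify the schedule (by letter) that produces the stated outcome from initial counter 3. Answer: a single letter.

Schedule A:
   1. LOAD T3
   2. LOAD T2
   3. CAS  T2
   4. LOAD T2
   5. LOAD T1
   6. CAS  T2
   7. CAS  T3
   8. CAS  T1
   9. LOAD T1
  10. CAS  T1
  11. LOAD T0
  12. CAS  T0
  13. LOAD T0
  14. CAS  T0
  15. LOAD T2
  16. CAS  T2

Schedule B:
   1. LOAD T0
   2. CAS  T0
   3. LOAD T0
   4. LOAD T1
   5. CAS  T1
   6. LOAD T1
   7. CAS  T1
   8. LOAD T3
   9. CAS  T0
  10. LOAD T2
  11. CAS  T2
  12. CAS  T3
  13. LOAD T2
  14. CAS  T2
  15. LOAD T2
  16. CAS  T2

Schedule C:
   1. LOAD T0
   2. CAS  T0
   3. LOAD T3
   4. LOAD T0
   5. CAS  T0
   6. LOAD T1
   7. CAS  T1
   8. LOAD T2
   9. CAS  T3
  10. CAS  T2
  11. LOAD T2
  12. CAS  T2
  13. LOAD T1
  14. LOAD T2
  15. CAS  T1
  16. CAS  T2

Tracing schedule A:
T3 LOAD — after: cnt=3, r=3 — load
T2 LOAD — after: cnt=3, r=3 — load
T2 CAS — after: cnt=4, r=3 — ok
T2 LOAD — after: cnt=4, r=4 — load
T1 LOAD — after: cnt=4, r=4 — load
T2 CAS — after: cnt=5, r=4 — ok
T3 CAS — after: cnt=5, r=3 — retry
T1 CAS — after: cnt=5, r=4 — retry
T1 LOAD — after: cnt=5, r=5 — load
T1 CAS — after: cnt=6, r=5 — ok
T0 LOAD — after: cnt=6, r=6 — load
T0 CAS — after: cnt=7, r=6 — ok
T0 LOAD — after: cnt=7, r=7 — load
T0 CAS — after: cnt=8, r=7 — ok
T2 LOAD — after: cnt=8, r=8 — load
T2 CAS — after: cnt=9, r=8 — ok

A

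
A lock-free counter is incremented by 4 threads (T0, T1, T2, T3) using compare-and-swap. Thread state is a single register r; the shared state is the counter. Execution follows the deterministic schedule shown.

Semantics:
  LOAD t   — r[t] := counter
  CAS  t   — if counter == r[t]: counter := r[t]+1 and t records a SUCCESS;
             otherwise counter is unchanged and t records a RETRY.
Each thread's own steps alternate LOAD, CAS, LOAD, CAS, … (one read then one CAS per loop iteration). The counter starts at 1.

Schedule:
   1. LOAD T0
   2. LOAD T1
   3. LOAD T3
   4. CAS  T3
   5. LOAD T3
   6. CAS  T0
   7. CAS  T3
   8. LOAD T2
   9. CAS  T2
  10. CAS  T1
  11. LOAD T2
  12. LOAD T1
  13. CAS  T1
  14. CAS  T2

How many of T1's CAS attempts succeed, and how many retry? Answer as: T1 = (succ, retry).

step 1: T0 LOAD ⇒ load; ctr=1 reg=1
step 2: T1 LOAD ⇒ load; ctr=1 reg=1
step 3: T3 LOAD ⇒ load; ctr=1 reg=1
step 4: T3 CAS ⇒ ok; ctr=2 reg=1
step 5: T3 LOAD ⇒ load; ctr=2 reg=2
step 6: T0 CAS ⇒ retry; ctr=2 reg=1
step 7: T3 CAS ⇒ ok; ctr=3 reg=2
step 8: T2 LOAD ⇒ load; ctr=3 reg=3
step 9: T2 CAS ⇒ ok; ctr=4 reg=3
step 10: T1 CAS ⇒ retry; ctr=4 reg=1
step 11: T2 LOAD ⇒ load; ctr=4 reg=4
step 12: T1 LOAD ⇒ load; ctr=4 reg=4
step 13: T1 CAS ⇒ ok; ctr=5 reg=4
step 14: T2 CAS ⇒ retry; ctr=5 reg=4

T1 = (1, 1)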